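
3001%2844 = 157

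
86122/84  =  43061/42 = 1025.26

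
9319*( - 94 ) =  - 875986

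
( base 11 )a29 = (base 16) 4d9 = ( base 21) 2H2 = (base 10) 1241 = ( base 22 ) 2c9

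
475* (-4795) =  - 2277625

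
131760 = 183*720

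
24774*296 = 7333104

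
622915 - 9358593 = -8735678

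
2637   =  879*3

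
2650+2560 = 5210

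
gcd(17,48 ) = 1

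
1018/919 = 1018/919 = 1.11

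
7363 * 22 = 161986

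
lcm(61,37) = 2257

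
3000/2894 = 1+53/1447 = 1.04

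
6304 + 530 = 6834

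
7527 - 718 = 6809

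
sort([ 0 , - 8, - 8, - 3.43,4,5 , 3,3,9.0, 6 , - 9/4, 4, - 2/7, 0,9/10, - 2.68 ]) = [ - 8, - 8,-3.43, - 2.68, - 9/4, - 2/7, 0  ,  0,9/10, 3, 3,4 , 4 , 5, 6 , 9.0 ] 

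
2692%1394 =1298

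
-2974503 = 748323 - 3722826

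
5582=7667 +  - 2085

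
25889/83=25889/83 =311.92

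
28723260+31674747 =60398007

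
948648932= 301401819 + 647247113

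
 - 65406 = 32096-97502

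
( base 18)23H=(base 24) 15n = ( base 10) 719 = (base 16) 2cf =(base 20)1FJ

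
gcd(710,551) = 1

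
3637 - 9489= -5852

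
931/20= 931/20 = 46.55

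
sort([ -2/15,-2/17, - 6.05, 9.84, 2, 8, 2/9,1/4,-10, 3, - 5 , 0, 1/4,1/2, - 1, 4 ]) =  [- 10, - 6.05, - 5, - 1, - 2/15, - 2/17, 0,2/9, 1/4,1/4, 1/2, 2, 3 , 4, 8, 9.84 ] 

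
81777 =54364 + 27413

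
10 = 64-54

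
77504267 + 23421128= 100925395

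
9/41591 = 9/41591 = 0.00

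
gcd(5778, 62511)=3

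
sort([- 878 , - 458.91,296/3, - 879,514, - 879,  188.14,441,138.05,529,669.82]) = [ - 879 ,- 879,  -  878, - 458.91,  296/3 , 138.05, 188.14, 441  ,  514, 529,  669.82 ] 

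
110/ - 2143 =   -  1 + 2033/2143 = -0.05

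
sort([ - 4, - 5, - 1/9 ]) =[ - 5, - 4, - 1/9 ]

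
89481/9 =29827/3 = 9942.33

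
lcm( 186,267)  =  16554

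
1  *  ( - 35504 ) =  - 35504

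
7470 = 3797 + 3673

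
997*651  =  649047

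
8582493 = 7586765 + 995728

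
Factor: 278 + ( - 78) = 200  =  2^3*5^2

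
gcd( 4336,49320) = 8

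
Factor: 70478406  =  2^1*3^2*101^1*38767^1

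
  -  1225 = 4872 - 6097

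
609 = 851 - 242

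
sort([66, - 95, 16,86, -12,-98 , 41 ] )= [ - 98, - 95, - 12,  16,  41, 66,  86 ]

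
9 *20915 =188235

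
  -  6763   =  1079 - 7842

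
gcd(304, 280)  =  8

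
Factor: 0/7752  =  0^1  =  0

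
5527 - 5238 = 289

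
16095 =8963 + 7132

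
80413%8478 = 4111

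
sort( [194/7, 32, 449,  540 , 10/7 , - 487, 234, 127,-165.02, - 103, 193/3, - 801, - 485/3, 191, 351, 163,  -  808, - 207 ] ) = [ - 808, - 801,-487, - 207, - 165.02, - 485/3, - 103, 10/7, 194/7,32 , 193/3,127, 163,191, 234,351,  449, 540 ] 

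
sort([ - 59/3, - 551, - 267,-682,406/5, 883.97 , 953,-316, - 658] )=[  -  682, - 658, - 551, - 316,-267,-59/3, 406/5 , 883.97,953] 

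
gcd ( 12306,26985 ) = 21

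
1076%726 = 350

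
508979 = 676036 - 167057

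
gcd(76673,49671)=1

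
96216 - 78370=17846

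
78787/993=78787/993 = 79.34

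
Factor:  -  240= - 2^4*3^1*5^1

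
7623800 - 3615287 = 4008513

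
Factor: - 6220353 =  - 3^1  *  19^1 * 61^1 * 1789^1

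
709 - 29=680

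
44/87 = 44/87 = 0.51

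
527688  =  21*25128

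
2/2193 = 2/2193 = 0.00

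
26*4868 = 126568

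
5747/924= 6 + 29/132= 6.22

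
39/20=39/20 = 1.95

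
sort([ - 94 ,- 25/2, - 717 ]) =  [- 717, - 94, - 25/2 ] 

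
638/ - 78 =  - 9+32/39 = - 8.18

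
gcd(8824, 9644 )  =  4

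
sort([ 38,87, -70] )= [  -  70, 38, 87 ]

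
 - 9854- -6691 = -3163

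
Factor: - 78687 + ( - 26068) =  - 5^1 * 7^1 * 41^1*73^1=-  104755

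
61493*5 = 307465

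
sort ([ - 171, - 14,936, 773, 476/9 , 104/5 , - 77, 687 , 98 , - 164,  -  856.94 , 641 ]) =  [ - 856.94, - 171,-164, - 77, - 14, 104/5, 476/9,98,  641,687,773,936]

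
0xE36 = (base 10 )3638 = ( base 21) 855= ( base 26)59o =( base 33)3b8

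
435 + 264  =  699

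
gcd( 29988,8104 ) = 4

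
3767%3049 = 718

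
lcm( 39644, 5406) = 118932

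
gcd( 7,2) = 1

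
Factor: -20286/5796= - 2^ (  -  1)*7^1 = -  7/2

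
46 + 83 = 129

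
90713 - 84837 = 5876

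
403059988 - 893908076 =-490848088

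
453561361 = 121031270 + 332530091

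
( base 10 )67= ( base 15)47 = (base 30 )27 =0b1000011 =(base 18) 3D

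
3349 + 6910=10259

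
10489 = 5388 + 5101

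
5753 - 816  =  4937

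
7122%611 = 401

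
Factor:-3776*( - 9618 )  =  2^7*3^1*7^1*59^1* 229^1=   36317568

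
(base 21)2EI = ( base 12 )836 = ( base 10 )1194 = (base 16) 4AA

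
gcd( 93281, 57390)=1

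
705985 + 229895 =935880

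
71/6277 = 71/6277 = 0.01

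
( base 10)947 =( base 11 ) 791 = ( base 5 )12242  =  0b1110110011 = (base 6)4215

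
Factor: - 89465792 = - 2^6*13^1*293^1*367^1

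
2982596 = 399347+2583249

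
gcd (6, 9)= 3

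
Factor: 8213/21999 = 3^( - 1) * 43^1 * 191^1 * 7333^(  -  1 )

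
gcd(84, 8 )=4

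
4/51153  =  4/51153  =  0.00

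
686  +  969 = 1655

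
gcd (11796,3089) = 1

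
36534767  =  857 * 42631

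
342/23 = 14 + 20/23 = 14.87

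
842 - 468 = 374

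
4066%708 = 526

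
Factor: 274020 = 2^2*3^1 *5^1 * 4567^1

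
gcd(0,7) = 7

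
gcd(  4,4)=4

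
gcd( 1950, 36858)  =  6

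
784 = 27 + 757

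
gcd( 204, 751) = 1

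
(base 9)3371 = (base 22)538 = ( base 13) 119b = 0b100110111110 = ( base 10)2494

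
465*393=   182745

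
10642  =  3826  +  6816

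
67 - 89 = -22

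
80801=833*97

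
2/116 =1/58= 0.02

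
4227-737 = 3490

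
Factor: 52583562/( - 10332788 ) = -2^( - 1 ) * 3^2 * 59^( - 1 )*109^1*26801^1*43783^ ( -1 )=- 26291781/5166394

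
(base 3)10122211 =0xa6c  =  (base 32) 2JC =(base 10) 2668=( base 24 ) 4f4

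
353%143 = 67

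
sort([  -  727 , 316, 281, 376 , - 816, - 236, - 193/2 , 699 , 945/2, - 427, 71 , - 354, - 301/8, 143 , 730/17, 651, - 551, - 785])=[ - 816, - 785 , - 727, -551, - 427,-354, - 236, - 193/2, - 301/8,730/17, 71,143,281, 316, 376, 945/2, 651 , 699]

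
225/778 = 225/778 = 0.29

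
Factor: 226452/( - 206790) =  - 2^1*5^( - 1)*61^(  -  1)*167^1 = - 334/305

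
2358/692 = 3 + 141/346 = 3.41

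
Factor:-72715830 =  - 2^1*3^1*5^1*11^1* 220351^1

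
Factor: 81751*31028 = 2536570028 = 2^2 *29^1*2819^1*7757^1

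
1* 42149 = 42149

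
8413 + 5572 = 13985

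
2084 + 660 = 2744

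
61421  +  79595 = 141016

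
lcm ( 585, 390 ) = 1170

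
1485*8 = 11880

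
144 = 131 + 13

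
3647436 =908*4017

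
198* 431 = 85338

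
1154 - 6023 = -4869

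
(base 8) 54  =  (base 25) 1j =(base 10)44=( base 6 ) 112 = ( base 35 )19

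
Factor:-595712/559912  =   - 2^5*13^1*17^( - 1)*23^(-1) = - 416/391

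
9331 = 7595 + 1736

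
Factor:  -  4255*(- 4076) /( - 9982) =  - 377030/217 = - 2^1*5^1*7^( - 1)*31^( - 1) * 37^1*1019^1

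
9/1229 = 9/1229 = 0.01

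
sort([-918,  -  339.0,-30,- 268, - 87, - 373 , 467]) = [ - 918,- 373,-339.0, - 268, - 87, - 30,467]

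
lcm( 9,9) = 9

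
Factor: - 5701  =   -5701^1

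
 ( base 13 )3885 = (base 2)1111101110100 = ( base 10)8052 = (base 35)6K2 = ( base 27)B16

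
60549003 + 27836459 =88385462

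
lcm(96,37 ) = 3552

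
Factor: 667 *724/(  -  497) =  - 2^2 * 7^(  -  1) * 23^1*29^1 * 71^(- 1 )*181^1 = - 482908/497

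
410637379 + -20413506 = 390223873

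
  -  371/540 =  - 371/540=- 0.69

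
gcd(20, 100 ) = 20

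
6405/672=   305/32 = 9.53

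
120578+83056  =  203634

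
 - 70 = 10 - 80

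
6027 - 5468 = 559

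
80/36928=5/2308 = 0.00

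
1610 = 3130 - 1520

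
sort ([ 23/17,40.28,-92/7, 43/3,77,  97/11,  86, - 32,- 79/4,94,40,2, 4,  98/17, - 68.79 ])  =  [ - 68.79, - 32, -79/4, - 92/7, 23/17,2,  4,98/17,97/11, 43/3,40, 40.28,77,86, 94] 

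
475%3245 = 475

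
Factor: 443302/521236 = 2^(  -  1)*23^2 * 311^(-1 ) = 529/622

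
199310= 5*39862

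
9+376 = 385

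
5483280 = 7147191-1663911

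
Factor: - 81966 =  - 2^1* 3^1*19^1*719^1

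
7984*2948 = 23536832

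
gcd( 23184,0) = 23184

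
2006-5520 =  - 3514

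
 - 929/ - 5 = 185 +4/5 =185.80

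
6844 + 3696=10540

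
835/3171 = 835/3171 = 0.26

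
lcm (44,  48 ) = 528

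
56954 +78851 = 135805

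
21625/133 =21625/133=162.59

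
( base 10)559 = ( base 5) 4214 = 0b1000101111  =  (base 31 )I1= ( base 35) fy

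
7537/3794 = 7537/3794 = 1.99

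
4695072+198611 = 4893683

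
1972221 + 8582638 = 10554859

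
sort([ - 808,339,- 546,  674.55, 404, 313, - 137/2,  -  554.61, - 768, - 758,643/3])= [ - 808 , - 768,-758,- 554.61, - 546 , - 137/2,643/3,313 , 339,404, 674.55]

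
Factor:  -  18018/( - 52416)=2^( - 5) * 11^1 =11/32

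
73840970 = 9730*7589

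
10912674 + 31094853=42007527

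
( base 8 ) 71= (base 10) 57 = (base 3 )2010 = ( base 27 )23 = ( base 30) 1r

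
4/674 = 2/337= 0.01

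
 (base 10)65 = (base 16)41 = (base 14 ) 49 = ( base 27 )2b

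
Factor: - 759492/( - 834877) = 2^2*3^2*17^2*23^( - 1)*73^1*36299^ ( - 1)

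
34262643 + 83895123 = 118157766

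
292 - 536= - 244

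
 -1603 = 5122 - 6725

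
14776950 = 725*20382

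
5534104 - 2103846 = 3430258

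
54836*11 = 603196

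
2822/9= 2822/9= 313.56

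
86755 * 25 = 2168875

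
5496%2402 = 692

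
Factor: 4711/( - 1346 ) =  - 7/2= -2^( - 1 )*7^1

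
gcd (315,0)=315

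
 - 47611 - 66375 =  - 113986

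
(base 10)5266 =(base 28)6K2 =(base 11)3A58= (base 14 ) 1CC2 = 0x1492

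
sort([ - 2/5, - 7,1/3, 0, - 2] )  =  [ - 7, - 2, - 2/5 , 0,1/3 ] 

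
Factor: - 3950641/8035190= - 2^(-1)*5^ ( - 1) * 23^1 * 29^1*5923^1 * 803519^( - 1 ) 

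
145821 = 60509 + 85312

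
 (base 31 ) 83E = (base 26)BDL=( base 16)1e73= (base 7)31504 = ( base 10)7795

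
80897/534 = 151 + 263/534 = 151.49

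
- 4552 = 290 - 4842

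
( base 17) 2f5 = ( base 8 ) 1506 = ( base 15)3ad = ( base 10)838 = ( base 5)11323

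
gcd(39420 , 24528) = 876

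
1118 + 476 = 1594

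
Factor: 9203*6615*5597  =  3^3*5^1*7^2*29^1 * 193^1*9203^1 = 340733298465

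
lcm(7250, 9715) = 485750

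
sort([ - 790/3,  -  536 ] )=[ -536, - 790/3] 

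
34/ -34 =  -1/1 = -  1.00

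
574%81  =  7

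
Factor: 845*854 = 2^1*5^1*7^1*13^2*61^1 = 721630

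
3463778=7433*466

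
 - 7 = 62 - 69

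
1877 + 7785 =9662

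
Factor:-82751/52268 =  -  2^( -2)*73^ ( - 1)*83^1*179^ (-1 )*997^1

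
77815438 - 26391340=51424098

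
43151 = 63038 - 19887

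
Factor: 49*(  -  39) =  - 3^1 * 7^2 * 13^1 = - 1911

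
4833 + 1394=6227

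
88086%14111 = 3420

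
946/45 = 21 + 1/45 = 21.02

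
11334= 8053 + 3281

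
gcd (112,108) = 4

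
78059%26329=25401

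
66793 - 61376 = 5417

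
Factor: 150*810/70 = 2^1*3^5*5^2*7^( - 1) = 12150/7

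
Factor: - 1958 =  - 2^1 * 11^1*89^1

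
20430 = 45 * 454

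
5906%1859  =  329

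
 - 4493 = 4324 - 8817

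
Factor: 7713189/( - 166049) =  - 3^2*  11^1*13^( - 1)*17^1*53^( - 1 )*241^( - 1)*4583^1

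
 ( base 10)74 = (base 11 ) 68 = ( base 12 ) 62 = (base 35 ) 24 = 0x4a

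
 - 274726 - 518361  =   - 793087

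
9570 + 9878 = 19448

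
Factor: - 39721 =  - 11^1 * 23^1*157^1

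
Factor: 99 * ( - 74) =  - 7326 = - 2^1*3^2 *11^1*37^1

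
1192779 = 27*44177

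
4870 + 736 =5606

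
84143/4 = 84143/4=21035.75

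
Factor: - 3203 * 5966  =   -2^1 *19^1*157^1 * 3203^1 = - 19109098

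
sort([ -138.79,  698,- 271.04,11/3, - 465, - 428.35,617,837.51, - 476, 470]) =[  -  476 , - 465, - 428.35,-271.04, - 138.79,11/3,470,617,  698, 837.51 ]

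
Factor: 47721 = 3^1*15907^1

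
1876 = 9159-7283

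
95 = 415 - 320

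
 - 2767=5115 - 7882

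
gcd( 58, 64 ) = 2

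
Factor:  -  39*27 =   -  3^4*13^1 = - 1053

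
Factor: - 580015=  -  5^1*311^1 *373^1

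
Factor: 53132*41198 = 2^3*37^1*359^1*20599^1  =  2188932136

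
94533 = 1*94533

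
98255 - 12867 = 85388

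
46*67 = 3082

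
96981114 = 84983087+11998027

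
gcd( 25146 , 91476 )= 198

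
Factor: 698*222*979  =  151701924 = 2^2*3^1*11^1*37^1*89^1*349^1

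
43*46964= 2019452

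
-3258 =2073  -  5331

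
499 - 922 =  - 423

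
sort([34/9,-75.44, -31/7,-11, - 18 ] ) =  [ - 75.44 ,  -  18, - 11,-31/7, 34/9 ]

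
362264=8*45283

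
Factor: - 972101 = -13^1*37^1* 43^1* 47^1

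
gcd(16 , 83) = 1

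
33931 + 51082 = 85013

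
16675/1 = 16675 = 16675.00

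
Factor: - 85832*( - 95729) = 8216611528= 2^3*29^1 * 3301^1*10729^1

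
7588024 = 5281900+2306124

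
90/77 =90/77  =  1.17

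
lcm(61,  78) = 4758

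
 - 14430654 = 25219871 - 39650525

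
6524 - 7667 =  -  1143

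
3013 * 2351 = 7083563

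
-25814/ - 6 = 4302+1/3 = 4302.33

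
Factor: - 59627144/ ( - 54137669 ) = 2^3*19^(  -  1)*191^1*39023^1 * 2849351^( - 1 )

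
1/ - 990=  - 1+989/990 = -  0.00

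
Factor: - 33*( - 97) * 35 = 3^1*5^1*7^1*11^1*97^1 = 112035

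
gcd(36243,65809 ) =1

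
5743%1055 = 468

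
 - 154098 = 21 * (-7338 )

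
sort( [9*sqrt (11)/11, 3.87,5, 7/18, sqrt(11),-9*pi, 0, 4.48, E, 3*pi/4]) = [-9 *pi, 0,7/18, 3* pi/4  ,  9*sqrt( 11)/11,E,sqrt(11), 3.87,  4.48,5]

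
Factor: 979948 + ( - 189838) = 790110 = 2^1*3^2*5^1 * 8779^1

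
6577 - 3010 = 3567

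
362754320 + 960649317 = 1323403637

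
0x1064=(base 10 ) 4196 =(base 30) 4jq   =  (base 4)1001210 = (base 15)139b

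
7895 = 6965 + 930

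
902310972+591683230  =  1493994202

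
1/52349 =1/52349 = 0.00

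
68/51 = 4/3 = 1.33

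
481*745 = 358345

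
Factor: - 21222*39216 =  - 2^5*3^5*19^1*43^1*131^1  =  - 832241952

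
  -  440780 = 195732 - 636512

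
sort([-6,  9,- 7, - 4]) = [ - 7, - 6,-4,9 ] 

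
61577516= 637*96668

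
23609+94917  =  118526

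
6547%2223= 2101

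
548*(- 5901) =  - 3233748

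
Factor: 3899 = 7^1*557^1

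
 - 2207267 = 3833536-6040803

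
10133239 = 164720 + 9968519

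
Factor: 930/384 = 2^( - 6 ) *5^1*31^1= 155/64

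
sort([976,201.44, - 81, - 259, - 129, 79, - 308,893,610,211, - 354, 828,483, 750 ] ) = [- 354,  -  308, - 259, - 129,- 81,  79, 201.44,211 , 483 , 610 , 750,828, 893,  976 ]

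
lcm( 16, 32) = 32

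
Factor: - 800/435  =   - 2^5 *3^( - 1 ) * 5^1*29^ ( - 1) =- 160/87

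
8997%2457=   1626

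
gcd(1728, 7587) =27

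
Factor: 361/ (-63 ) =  - 3^(-2)* 7^( - 1 ) * 19^2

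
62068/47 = 1320 + 28/47 = 1320.60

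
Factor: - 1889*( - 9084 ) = 17159676   =  2^2*3^1*757^1*1889^1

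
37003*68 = 2516204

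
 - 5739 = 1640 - 7379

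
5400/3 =1800 = 1800.00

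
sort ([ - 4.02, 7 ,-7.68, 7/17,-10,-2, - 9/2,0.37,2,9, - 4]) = [ - 10,  -  7.68, - 9/2, - 4.02 , - 4, - 2,0.37,7/17, 2, 7, 9 ]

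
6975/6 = 2325/2 = 1162.50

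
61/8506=61/8506= 0.01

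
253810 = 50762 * 5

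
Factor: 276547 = 97^1*2851^1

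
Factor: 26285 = 5^1*7^1*751^1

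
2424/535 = 4 + 284/535  =  4.53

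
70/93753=70/93753= 0.00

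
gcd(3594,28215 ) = 3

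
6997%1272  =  637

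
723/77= 723/77 = 9.39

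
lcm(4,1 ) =4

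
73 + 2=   75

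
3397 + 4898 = 8295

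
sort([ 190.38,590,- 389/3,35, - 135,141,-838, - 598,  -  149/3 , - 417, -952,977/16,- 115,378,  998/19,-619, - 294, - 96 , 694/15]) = [ - 952, -838,-619, - 598, - 417, - 294,- 135,-389/3,-115, - 96, - 149/3 , 35,694/15,998/19,977/16,141 , 190.38, 378, 590]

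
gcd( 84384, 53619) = 879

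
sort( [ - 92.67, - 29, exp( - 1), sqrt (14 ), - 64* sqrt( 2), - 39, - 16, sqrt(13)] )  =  [  -  92.67, - 64*sqrt(2 ), - 39,  -  29, - 16, exp ( - 1), sqrt( 13), sqrt( 14)]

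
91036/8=11379 + 1/2 = 11379.50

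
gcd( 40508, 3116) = 3116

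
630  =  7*90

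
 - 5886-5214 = - 11100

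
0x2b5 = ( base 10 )693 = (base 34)KD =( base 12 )499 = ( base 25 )12i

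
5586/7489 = 5586/7489 = 0.75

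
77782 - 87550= - 9768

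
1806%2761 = 1806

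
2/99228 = 1/49614 = 0.00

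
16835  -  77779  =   - 60944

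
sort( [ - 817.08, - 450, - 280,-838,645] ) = [-838, - 817.08,  -  450,-280,  645]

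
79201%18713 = 4349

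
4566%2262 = 42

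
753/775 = 753/775 = 0.97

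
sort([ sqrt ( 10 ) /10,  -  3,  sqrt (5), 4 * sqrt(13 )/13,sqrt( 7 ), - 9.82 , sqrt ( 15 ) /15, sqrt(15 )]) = [ - 9.82, - 3, sqrt(15 )/15,sqrt(10)/10,4*sqrt(13)/13,sqrt ( 5 ),sqrt( 7 ), sqrt ( 15) ]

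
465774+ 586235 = 1052009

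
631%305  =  21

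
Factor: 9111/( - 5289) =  - 41^( - 1 )*43^ ( - 1)*3037^1 = - 3037/1763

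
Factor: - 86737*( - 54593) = 4735233041 = 7^2 * 11^1*709^1*12391^1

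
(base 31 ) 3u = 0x7B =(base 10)123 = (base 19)69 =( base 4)1323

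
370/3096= 185/1548  =  0.12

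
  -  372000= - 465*800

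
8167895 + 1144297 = 9312192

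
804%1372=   804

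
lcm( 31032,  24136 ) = 217224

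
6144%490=264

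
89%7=5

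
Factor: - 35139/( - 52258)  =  2^(-1)*3^1*13^1*29^( - 1 ) = 39/58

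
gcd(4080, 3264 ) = 816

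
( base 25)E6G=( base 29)ahd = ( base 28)BAC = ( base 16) 22D4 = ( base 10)8916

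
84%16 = 4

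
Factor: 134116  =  2^2*33529^1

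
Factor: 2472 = 2^3 * 3^1*103^1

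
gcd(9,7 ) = 1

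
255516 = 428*597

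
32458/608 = 53 + 117/304 =53.38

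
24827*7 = 173789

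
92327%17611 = 4272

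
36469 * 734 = 26768246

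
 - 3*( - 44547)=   133641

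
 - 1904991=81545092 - 83450083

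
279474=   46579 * 6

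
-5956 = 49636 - 55592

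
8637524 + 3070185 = 11707709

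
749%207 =128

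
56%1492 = 56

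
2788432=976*2857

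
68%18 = 14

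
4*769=3076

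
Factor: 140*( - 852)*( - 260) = 2^6*3^1 * 5^2*7^1  *13^1*71^1=31012800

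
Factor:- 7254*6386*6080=-2^8*3^2*5^1*13^1 *19^1*31^2* 103^1 = - 281650187520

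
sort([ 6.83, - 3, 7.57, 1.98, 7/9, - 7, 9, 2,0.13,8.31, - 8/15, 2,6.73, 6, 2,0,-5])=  [-7, - 5, - 3 , -8/15, 0,0.13, 7/9, 1.98,2,2, 2,6,6.73,6.83, 7.57,  8.31 , 9 ] 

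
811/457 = 811/457 = 1.77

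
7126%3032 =1062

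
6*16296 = 97776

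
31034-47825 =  - 16791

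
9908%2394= 332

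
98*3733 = 365834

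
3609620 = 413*8740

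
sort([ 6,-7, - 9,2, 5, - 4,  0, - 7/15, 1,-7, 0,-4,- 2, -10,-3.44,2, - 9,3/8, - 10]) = [-10,-10, - 9,-9, -7, - 7, - 4,- 4,  -  3.44,-2, - 7/15,0, 0,3/8 , 1, 2,2, 5, 6 ] 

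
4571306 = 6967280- 2395974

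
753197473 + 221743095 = 974940568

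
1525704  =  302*5052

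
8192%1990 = 232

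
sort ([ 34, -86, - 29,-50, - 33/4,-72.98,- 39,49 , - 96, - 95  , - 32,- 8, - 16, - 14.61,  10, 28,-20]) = [  -  96  ,-95, - 86, - 72.98,- 50 , - 39, - 32, - 29,  -  20  , - 16, - 14.61, - 33/4,-8,10,28 , 34, 49]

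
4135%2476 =1659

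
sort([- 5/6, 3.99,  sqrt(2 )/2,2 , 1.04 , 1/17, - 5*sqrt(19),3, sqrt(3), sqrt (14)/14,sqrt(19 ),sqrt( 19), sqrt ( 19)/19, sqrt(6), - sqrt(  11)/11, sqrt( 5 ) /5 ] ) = [ - 5 * sqrt(19), - 5/6, - sqrt( 11)/11, 1/17, sqrt(19)/19,sqrt(14) /14, sqrt( 5)/5,sqrt ( 2) /2, 1.04,sqrt (3 ), 2,sqrt(6 ), 3,3.99,sqrt(19), sqrt(19)]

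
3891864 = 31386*124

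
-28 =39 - 67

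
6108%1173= 243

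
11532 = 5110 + 6422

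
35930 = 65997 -30067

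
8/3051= 8/3051 = 0.00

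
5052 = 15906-10854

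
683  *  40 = 27320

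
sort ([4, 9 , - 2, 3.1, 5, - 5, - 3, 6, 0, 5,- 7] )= [-7, - 5, - 3, - 2, 0, 3.1, 4,5,5, 6,9]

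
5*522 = 2610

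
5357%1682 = 311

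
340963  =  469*727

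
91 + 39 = 130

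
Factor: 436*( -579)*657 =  - 2^2* 3^3*73^1*109^1 * 193^1 = - 165855708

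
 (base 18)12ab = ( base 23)ce1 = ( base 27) 942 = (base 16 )1a0f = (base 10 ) 6671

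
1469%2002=1469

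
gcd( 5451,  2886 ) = 3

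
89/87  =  89/87 = 1.02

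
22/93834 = 11/46917 = 0.00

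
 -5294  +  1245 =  - 4049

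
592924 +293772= 886696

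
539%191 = 157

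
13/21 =13/21   =  0.62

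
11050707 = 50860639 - 39809932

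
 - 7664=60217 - 67881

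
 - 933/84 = -12 + 25/28 = -11.11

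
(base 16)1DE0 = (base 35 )68I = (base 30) 8es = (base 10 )7648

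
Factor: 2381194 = 2^1*19^1  *  223^1*281^1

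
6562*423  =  2775726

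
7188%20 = 8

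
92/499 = 92/499 = 0.18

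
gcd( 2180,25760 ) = 20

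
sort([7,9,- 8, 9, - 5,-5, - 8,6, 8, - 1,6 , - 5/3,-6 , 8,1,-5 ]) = [-8, - 8,-6,-5, - 5, - 5 , - 5/3,-1, 1,6,  6,7,8,  8, 9,9]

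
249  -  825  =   - 576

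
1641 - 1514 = 127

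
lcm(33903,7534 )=67806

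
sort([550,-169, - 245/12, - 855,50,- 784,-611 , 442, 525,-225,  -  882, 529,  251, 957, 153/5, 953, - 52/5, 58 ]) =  [ - 882,- 855, -784, - 611, - 225,-169, - 245/12, - 52/5, 153/5,50, 58, 251, 442,  525,  529, 550,  953, 957]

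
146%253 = 146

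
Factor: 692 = 2^2*173^1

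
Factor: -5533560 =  -2^3 * 3^2*5^1*19^1*809^1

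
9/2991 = 3/997  =  0.00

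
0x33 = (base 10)51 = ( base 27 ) 1O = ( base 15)36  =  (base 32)1J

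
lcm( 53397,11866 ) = 106794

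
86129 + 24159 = 110288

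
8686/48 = 4343/24 = 180.96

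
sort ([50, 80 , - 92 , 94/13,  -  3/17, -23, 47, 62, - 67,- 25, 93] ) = [ - 92,-67,  -  25 ,-23 , - 3/17, 94/13, 47, 50, 62, 80,  93]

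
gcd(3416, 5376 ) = 56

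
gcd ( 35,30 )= 5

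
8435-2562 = 5873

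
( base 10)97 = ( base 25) 3M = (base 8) 141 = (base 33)2v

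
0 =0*410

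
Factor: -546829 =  - 241^1*2269^1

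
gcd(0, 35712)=35712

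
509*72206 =36752854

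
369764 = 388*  953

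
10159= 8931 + 1228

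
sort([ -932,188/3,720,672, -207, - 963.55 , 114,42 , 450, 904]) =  [ - 963.55, - 932 , -207, 42, 188/3, 114 , 450, 672,  720, 904]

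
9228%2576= 1500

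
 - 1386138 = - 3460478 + 2074340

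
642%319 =4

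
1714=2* 857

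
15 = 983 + -968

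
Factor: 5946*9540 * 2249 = 2^3*3^3*5^1*13^1*53^1*173^1*991^1   =  127574165160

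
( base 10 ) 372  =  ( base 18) 12C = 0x174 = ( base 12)270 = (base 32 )bk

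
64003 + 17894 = 81897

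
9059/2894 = 3 + 377/2894  =  3.13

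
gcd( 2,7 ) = 1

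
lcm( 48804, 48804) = 48804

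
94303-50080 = 44223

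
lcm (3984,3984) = 3984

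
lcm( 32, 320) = 320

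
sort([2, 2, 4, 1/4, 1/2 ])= [ 1/4, 1/2,  2, 2, 4 ] 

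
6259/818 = 7 + 533/818= 7.65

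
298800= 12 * 24900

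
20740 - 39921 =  - 19181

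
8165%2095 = 1880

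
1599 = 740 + 859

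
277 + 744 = 1021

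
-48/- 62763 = 16/20921 = 0.00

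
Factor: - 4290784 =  - 2^5*134087^1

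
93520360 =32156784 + 61363576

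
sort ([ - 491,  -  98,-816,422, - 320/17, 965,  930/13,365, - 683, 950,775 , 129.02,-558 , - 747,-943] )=[ - 943, -816 , - 747 ,  -  683, - 558, - 491, - 98, - 320/17,930/13,129.02, 365,  422,775 , 950,  965]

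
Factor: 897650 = 2^1*5^2*13^1*1381^1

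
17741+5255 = 22996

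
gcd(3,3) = 3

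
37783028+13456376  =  51239404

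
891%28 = 23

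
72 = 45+27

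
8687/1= 8687 = 8687.00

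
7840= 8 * 980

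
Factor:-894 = - 2^1*3^1 *149^1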